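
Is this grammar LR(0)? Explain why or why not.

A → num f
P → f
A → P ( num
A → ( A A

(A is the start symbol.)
A grammar is LR(0) if no state in the canonical LR(0) collection has:
  - both a shift item (dot before a terminal) and a complete item (shift-reduce conflict), or
  - two or more complete items (reduce-reduce conflict; the accept item [A' → A .] counts as a complete item here).

Augment with A' → A and build the canonical LR(0) collection (I0 = CLOSURE({[A' → . A]}), then GOTO on every symbol after a dot until no new states appear). It has 11 states:
  I0: { [A → . ( A A], [A → . P ( num], [A → . num f], [A' → . A], [P → . f] }  — shift
  I1: { [A → ( . A A], [A → . ( A A], [A → . P ( num], [A → . num f], [P → . f] }  — shift
  I2: { [A' → A .] }  — accept
  I3: { [A → P . ( num] }  — shift
  I4: { [P → f .] }  — reduce
  I5: { [A → num . f] }  — shift
  I6: { [A → num f .] }  — reduce
  I7: { [A → P ( . num] }  — shift
  I8: { [A → P ( num .] }  — reduce
  I9: { [A → ( A . A], [A → . ( A A], [A → . P ( num], [A → . num f], [P → . f] }  — shift
  I10: { [A → ( A A .] }  — reduce

Every state is either a pure shift/goto state or contains exactly one complete item and nothing to shift — no conflicts. The grammar is LR(0).

Answer: Yes, the grammar is LR(0)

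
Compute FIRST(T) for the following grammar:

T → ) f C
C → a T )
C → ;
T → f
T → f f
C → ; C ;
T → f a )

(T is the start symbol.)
To compute FIRST(T), examine every production with T on the left-hand side, reading each right-hand side left to right until a non-nullable symbol is reached.

From T → ) f C:
  - ')' is a terminal: add ')' and stop
From T → f:
  - f is a terminal: add 'f' and stop
From T → f f:
  - f is a terminal: add 'f' and stop
From T → f a ):
  - f is a terminal: add 'f' and stop

Collecting: FIRST(T) = { ')', 'f' }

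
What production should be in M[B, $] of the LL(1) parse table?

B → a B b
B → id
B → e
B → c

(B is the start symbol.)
To find M[B, $], we find productions for B where $ is in the predict set (PREDICT(N → α) = (FIRST(α) \ {ε}) ∪ (FOLLOW(N) if α ⇒* ε)).

B → a B b: PREDICT = { 'a' }
B → id: PREDICT = { 'id' }
B → e: PREDICT = { 'e' }
B → c: PREDICT = { 'c' }

M[B, $] is empty (no production applies)

Answer: Empty (error entry)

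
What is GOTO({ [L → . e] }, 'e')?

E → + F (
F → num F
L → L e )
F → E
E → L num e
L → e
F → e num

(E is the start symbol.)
GOTO(I, 'e') = CLOSURE({ [A → αX.β] : [A → α.Xβ] ∈ I, X = 'e' })

Items with dot before 'e', with the dot advanced:
  [L → . e] → [L → e .]
Closure adds nothing (no advanced item has the dot before a non-terminal).

GOTO = { [L → e .] }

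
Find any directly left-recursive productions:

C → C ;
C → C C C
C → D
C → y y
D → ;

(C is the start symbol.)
Yes, C is left-recursive

Direct left recursion occurs when N → N α for some non-terminal N (the right-hand side begins with the left-hand side itself).

C → C ;: LEFT RECURSIVE (starts with C)
C → C C C: LEFT RECURSIVE (starts with C)
C → D: starts with D
C → y y: starts with y
D → ;: starts with ';'

The grammar has direct left recursion on: C.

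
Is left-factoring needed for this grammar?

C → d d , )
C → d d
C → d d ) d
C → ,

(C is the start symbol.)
Yes, C has productions with common prefix 'd d'

Left-factoring is needed when two productions for the same non-terminal
share a common prefix on the right-hand side.

Productions for C:
  C → d d , )
  C → d d
  C → d d ) d
  C → ,

Found common prefix 'd d' in productions for C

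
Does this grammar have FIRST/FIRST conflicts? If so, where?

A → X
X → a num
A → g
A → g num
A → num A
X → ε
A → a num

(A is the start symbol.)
Yes. A → X / A → a num on { 'a' }; A → g / A → g num on { 'g' }

FIRST sets of the non-terminals at (or reachable through a nullable prefix from) the front of some alternative:
  FIRST(X) = { 'a', ε }

Productions for A:
  A → X: FIRST = { 'a', ε }
  A → g: FIRST = { 'g' }
  A → g num: FIRST = { 'g' }
  A → num A: FIRST = { 'num' }
  A → a num: FIRST = { 'a' }
Productions for X:
  X → a num: FIRST = { 'a' }
  X → ε: FIRST = { ε }

Conflict for A: A → X and A → a num
  Overlap: { 'a' }
Conflict for A: A → g and A → g num
  Overlap: { 'g' }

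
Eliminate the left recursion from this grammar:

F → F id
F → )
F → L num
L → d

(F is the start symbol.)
F → ) F'
F → L num F'
F' → id F'
F' → ε
L → d

F is directly left-recursive. The standard transformation for
  A → A α₁ | ... | A α_m | β₁ | ... | β_n
is
  A  → β₁ A' | ... | β_n A'
  A' → α₁ A' | ... | α_m A' | ε

F → ) becomes F → ) F'
F → L num becomes F → L num F'
F → F id becomes F' → id F'
Add F' → ε

Productions for other non-terminals are unchanged:
  L → d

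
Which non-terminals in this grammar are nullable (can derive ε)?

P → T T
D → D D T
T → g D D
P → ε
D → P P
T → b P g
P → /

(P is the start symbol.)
{ 'D', 'P' }

ε-productions: P → ε
So P is immediately nullable.
D → P P: every symbol on the right is nullable, so D is nullable too.
No further non-terminal can be added: every production for the remaining non-terminals contains a terminal or a non-nullable non-terminal.
Nullable = { 'D', 'P' }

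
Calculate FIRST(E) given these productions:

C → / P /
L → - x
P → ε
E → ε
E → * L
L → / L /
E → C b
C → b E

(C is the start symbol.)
{ '*', '/', 'b', ε }

FIRST sets of the other non-terminals involved (by the same procedure, iterated to a fixed point):
  FIRST(C) = { '/', 'b' }

From E → ε:
  - ε-production, so ε ∈ FIRST(E)
From E → * L:
  - '*' is a terminal: add '*' and stop
From E → C b:
  - C is a non-terminal: add FIRST(C) \ {ε} = { '/', 'b' }
    C is not nullable, so stop

Collecting: FIRST(E) = { '*', '/', 'b', ε }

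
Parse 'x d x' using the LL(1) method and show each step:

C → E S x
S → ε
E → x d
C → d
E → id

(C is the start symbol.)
Stack is shown with the top on the left.

Stack      Input    Action
--------------------------
C $        x d x $  output C → E S x
E S x $    x d x $  output E → x d
x d S x $  x d x $  match 'x'
d S x $    d x $    match 'd'
S x $      x $      output S → ε
x $        x $      match 'x'
$          $        accept

The string is accepted.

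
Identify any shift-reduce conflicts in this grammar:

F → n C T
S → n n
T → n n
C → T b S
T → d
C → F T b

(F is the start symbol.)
Yes — I8: [T → n n .] vs [F → . n C T]

Augment with F' → F and build the canonical LR(0) collection (I0 = CLOSURE({[F' → . F]}), then GOTO on every symbol after a dot until no new states appear). It has 18 states:
  I0: { [F → . n C T], [F' → . F] }  — shift
  I1: { [F' → F .] }  — accept
  I2: { [C → . F T b], [C → . T b S], [F → . n C T], [F → n . C T], [T → . d], [T → . n n] }  — shift
  I3: { [F → n C . T], [T → . d], [T → . n n] }  — shift
  I4: { [C → F . T b], [T → . d], [T → . n n] }  — shift
  I5: { [C → T . b S] }  — shift
  I6: { [T → d .] }  — reduce
  I7: { [C → . F T b], [C → . T b S], [F → . n C T], [F → n . C T], [T → . d], [T → . n n], [T → n . n] }  — shift
  I8: { [C → . F T b], [C → . T b S], [F → . n C T], [F → n . C T], [T → . d], [T → . n n], [T → n . n], [T → n n .] }  — shift, reduce
  I9: { [C → T b . S], [S → . n n] }  — shift
  I10: { [C → T b S .] }  — reduce
  I11: { [S → n . n] }  — shift
  I12: { [S → n n .] }  — reduce
  I13: { [C → F T . b] }  — shift
  I14: { [T → n . n] }  — shift
  I15: { [T → n n .] }  — reduce
  I16: { [C → F T b .] }  — reduce
  I17: { [F → n C T .] }  — reduce

I8 contains reduce item [T → n n .] and shift items [F → . n C T], [T → . d], [T → . n n], [T → n . n] — shift-reduce conflict.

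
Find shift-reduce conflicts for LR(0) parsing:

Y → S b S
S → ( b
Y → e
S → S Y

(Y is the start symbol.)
Augment with Y' → Y and build the canonical LR(0) collection (I0 = CLOSURE({[Y' → . Y]}), then GOTO on every symbol after a dot until no new states appear). It has 9 states:
  I0: { [S → . ( b], [S → . S Y], [Y → . S b S], [Y → . e], [Y' → . Y] }  — shift
  I1: { [S → ( . b] }  — shift
  I2: { [S → . ( b], [S → . S Y], [S → S . Y], [Y → . S b S], [Y → . e], [Y → S . b S] }  — shift
  I3: { [Y' → Y .] }  — accept
  I4: { [Y → e .] }  — reduce
  I5: { [S → S Y .] }  — reduce
  I6: { [S → . ( b], [S → . S Y], [Y → S b . S] }  — shift
  I7: { [S → . ( b], [S → . S Y], [S → S . Y], [Y → . S b S], [Y → . e], [Y → S b S .] }  — shift, reduce
  I8: { [S → ( b .] }  — reduce

I7 contains reduce item [Y → S b S .] and shift items [S → . ( b], [Y → . e] — shift-reduce conflict.

Answer: Yes — I7: [Y → S b S .] vs [S → . ( b]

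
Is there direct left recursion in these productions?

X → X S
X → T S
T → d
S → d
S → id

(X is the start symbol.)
Yes, X is left-recursive

Direct left recursion occurs when N → N α for some non-terminal N (the right-hand side begins with the left-hand side itself).

X → X S: LEFT RECURSIVE (starts with X)
X → T S: starts with T
T → d: starts with d
S → d: starts with d
S → id: starts with id

The grammar has direct left recursion on: X.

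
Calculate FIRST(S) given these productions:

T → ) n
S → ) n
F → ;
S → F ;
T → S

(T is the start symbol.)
{ ')', ';' }

FIRST sets of the other non-terminals involved (by the same procedure, iterated to a fixed point):
  FIRST(F) = { ';' }

From S → ) n:
  - ')' is a terminal: add ')' and stop
From S → F ;:
  - F is a non-terminal: add FIRST(F) \ {ε} = { ';' }
    F is not nullable, so stop

Collecting: FIRST(S) = { ')', ';' }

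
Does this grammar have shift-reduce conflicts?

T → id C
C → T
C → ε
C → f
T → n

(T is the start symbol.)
Yes — I2: [C → .] vs [C → . f]

Augment with T' → T and build the canonical LR(0) collection (I0 = CLOSURE({[T' → . T]}), then GOTO on every symbol after a dot until no new states appear). It has 7 states:
  I0: { [T → . id C], [T → . n], [T' → . T] }  — shift
  I1: { [T' → T .] }  — accept
  I2: { [C → . T], [C → . f], [C → .], [T → . id C], [T → . n], [T → id . C] }  — shift, reduce
  I3: { [T → n .] }  — reduce
  I4: { [T → id C .] }  — reduce
  I5: { [C → T .] }  — reduce
  I6: { [C → f .] }  — reduce

I2 contains reduce item [C → .] and shift items [C → . f], [T → . id C], [T → . n] — shift-reduce conflict.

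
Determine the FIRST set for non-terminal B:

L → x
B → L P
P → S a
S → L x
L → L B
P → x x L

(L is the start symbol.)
{ 'x' }

To compute FIRST(B), examine every production with B on the left-hand side, reading each right-hand side left to right until a non-nullable symbol is reached.

FIRST sets of the other non-terminals involved (by the same procedure, iterated to a fixed point):
  FIRST(L) = { 'x' }

From B → L P:
  - L is a non-terminal: add FIRST(L) \ {ε} = { 'x' }
    L is not nullable, so stop

Collecting: FIRST(B) = { 'x' }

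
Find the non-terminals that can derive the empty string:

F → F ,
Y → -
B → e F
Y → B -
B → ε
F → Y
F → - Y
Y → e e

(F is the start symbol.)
A non-terminal is nullable if it can derive ε (the empty string): either it has an ε-production, or it has a production whose right-hand side consists entirely of nullable non-terminals.

ε-productions: B → ε
So B is immediately nullable.
No further non-terminal can be added: every production for the remaining non-terminals contains a terminal or a non-nullable non-terminal.
Nullable = { 'B' }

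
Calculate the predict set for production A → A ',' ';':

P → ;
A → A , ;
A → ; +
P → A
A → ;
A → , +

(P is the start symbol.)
{ ',', ';' }

PREDICT(A → A ',' ';') = (FIRST(RHS) \ {ε}) ∪ (FOLLOW(A) if ε ∈ FIRST(RHS), i.e. RHS ⇒* ε)
FIRST(A) = { ',', ';' }
FIRST(A ',' ';') = { ',', ';' }
ε ∉ FIRST(A ',' ';'), so FOLLOW(A) is not added.
PREDICT(A → A ',' ';') = { ',', ';' }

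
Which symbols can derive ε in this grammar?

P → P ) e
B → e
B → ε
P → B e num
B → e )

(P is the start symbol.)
ε-productions: B → ε
So B is immediately nullable.
No further non-terminal can be added: every production for the remaining non-terminals contains a terminal or a non-nullable non-terminal.
Nullable = { 'B' }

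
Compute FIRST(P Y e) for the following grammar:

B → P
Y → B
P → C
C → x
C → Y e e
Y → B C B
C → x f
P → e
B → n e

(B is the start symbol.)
{ 'e', 'n', 'x' }

FIRST sets of the non-terminals involved (from the grammar, by fixed-point iteration):
  FIRST(P) = { 'e', 'n', 'x' }

To compute FIRST(P Y e), process the symbols left to right:
Symbol P is a non-terminal. Add FIRST(P) \ {ε} = { 'e', 'n', 'x' }
P is not nullable (ε ∉ FIRST(P)), so stop here.
FIRST(P Y e) = { 'e', 'n', 'x' }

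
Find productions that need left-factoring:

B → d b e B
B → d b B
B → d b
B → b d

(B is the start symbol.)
Yes, B has productions with common prefix 'd b'

Left-factoring is needed when two productions for the same non-terminal
share a common prefix on the right-hand side.

Productions for B:
  B → d b e B
  B → d b B
  B → d b
  B → b d

Found common prefix 'd b' in productions for B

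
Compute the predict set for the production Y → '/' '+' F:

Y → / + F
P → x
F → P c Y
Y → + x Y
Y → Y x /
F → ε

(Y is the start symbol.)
PREDICT(Y → '/' '+' F) = (FIRST(RHS) \ {ε}) ∪ (FOLLOW(Y) if ε ∈ FIRST(RHS), i.e. RHS ⇒* ε)
FIRST('/' '+' F) = { '/' }
ε ∉ FIRST('/' '+' F), so FOLLOW(Y) is not added.
PREDICT(Y → '/' '+' F) = { '/' }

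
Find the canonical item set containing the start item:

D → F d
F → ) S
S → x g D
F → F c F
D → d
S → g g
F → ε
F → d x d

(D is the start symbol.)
{ [D → . F d], [D → . d], [D' → . D], [F → . ) S], [F → . F c F], [F → . d x d], [F → .] }

First, augment the grammar with D' → D
I₀ = CLOSURE({ [D' → . D] }):
  [D' → . D] has the dot before D: add [D → . F d], [D → . d]
  [D → . F d] has the dot before F: add [F → . ) S], [F → . F c F], [F → .], [F → . d x d]
No further items can be added.

I₀ = { [D → . F d], [D → . d], [D' → . D], [F → . ) S], [F → . F c F], [F → . d x d], [F → .] }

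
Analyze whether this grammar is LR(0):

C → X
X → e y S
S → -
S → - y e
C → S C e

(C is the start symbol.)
A grammar is LR(0) if no state in the canonical LR(0) collection has:
  - both a shift item (dot before a terminal) and a complete item (shift-reduce conflict), or
  - two or more complete items (reduce-reduce conflict; the accept item [C' → C .] counts as a complete item here).

Augment with C' → C and build the canonical LR(0) collection (I0 = CLOSURE({[C' → . C]}), then GOTO on every symbol after a dot until no new states appear). It has 12 states:
  I0: { [C → . S C e], [C → . X], [C' → . C], [S → . - y e], [S → . -], [X → . e y S] }  — shift
  I1: { [S → - . y e], [S → - .] }  — shift, reduce
  I2: { [C' → C .] }  — accept
  I3: { [C → . S C e], [C → . X], [C → S . C e], [S → . - y e], [S → . -], [X → . e y S] }  — shift
  I4: { [C → X .] }  — reduce
  I5: { [X → e . y S] }  — shift
  I6: { [S → . - y e], [S → . -], [X → e y . S] }  — shift
  I7: { [X → e y S .] }  — reduce
  I8: { [C → S C . e] }  — shift
  I9: { [C → S C e .] }  — reduce
  I10: { [S → - y . e] }  — shift
  I11: { [S → - y e .] }  — reduce

Conflict in state I1:
  Shift-reduce conflict between [S → - .] and [S → - . y e]
So the grammar is NOT LR(0).

Answer: No. Shift-reduce conflict between [S → - .] and [S → - . y e]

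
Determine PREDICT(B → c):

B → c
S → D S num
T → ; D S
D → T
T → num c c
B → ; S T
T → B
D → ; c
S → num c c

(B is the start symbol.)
PREDICT(B → c) = (FIRST(RHS) \ {ε}) ∪ (FOLLOW(B) if ε ∈ FIRST(RHS), i.e. RHS ⇒* ε)
FIRST(c) = { 'c' }
ε ∉ FIRST(c), so FOLLOW(B) is not added.
PREDICT(B → c) = { 'c' }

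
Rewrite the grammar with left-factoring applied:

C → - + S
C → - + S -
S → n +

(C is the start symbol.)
C → - + S C'
C' → ε
C' → -
S → n +

Left-factoring transforms A → αβ₁ | αβ₂ into A → αA' and A' → β₁ | β₂
(α is the longest common prefix among the alternatives). Repeat until
no nonterminal has two alternatives with a common prefix.

Round 1: C has alternatives sharing prefix '- + S'. Introduce C': C → - + S C'
  Add: C' → ε
  Add: C' → -

No remaining common prefixes — done.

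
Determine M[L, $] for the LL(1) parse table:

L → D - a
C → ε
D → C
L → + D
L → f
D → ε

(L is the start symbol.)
Empty (error entry)

To find M[L, $], we find productions for L where $ is in the predict set (PREDICT(N → α) = (FIRST(α) \ {ε}) ∪ (FOLLOW(N) if α ⇒* ε)).

Relevant sets:
  FIRST(D) = { ε }

L → D - a: PREDICT = { '-' }
L → + D: PREDICT = { '+' }
L → f: PREDICT = { 'f' }

M[L, $] is empty (no production applies)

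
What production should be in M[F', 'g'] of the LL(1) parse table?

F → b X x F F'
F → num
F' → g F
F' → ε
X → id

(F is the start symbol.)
To find M[F', 'g'], we find productions for F' where 'g' is in the predict set (PREDICT(N → α) = (FIRST(α) \ {ε}) ∪ (FOLLOW(N) if α ⇒* ε)).

Relevant sets:
  FOLLOW(F') = { $, 'g' }

F' → g F: PREDICT = { 'g' }
  'g' is in predict set, so this production goes in M[F', 'g']
F' → ε: PREDICT = { $, 'g' }
  'g' is in predict set, so this production goes in M[F', 'g']

M[F', 'g'] = F' → g F, F' → ε  (a multiply-defined cell — the grammar is not LL(1))

Answer: F' → g F, F' → ε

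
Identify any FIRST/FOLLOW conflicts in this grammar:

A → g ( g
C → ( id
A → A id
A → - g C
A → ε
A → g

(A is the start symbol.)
Yes. A → A id with FOLLOW(A) on { 'id' }

A FIRST/FOLLOW conflict occurs when a non-terminal N has a nullable alternative N → β (β ⇒* ε) and another alternative N → α with FIRST(α) ∩ FOLLOW(N) ≠ ∅: on such a lookahead the parser cannot decide between expanding α and letting N vanish via β.

Nullable non-terminals: A.
FIRST sets used below: FIRST(A) = { '-', 'g', 'id', ε }

A: nullable alternative(s) A → ε; FOLLOW(A) = { $, 'id' }
  A → g ( g: FIRST \ {ε} = { 'g' } — disjoint from FOLLOW(A)
  A → A id: FIRST \ {ε} = { '-', 'g', 'id' } — overlaps FOLLOW(A) on { 'id' }: CONFLICT
  A → - g C: FIRST \ {ε} = { '-' } — disjoint from FOLLOW(A)
  A → ε: FIRST \ {ε} = { } — this is the only nullable alternative, skip
  A → g: FIRST \ {ε} = { 'g' } — disjoint from FOLLOW(A)

C has no nullable alternative, so no FIRST/FOLLOW check is needed there.

So the grammar has 1 FIRST/FOLLOW conflict (marked CONFLICT above).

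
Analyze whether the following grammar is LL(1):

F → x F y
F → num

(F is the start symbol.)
For F:
  PREDICT(F → x F y) = { 'x' }
  PREDICT(F → num) = { 'num' }

All predict sets are disjoint. The grammar IS LL(1).

Answer: Yes, the grammar is LL(1).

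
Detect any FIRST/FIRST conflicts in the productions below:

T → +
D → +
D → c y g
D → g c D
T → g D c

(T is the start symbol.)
A FIRST/FIRST conflict occurs when two productions N → α and N → β for the same non-terminal have FIRST(α) ∩ FIRST(β) ≠ ∅ (with ε ∈ FIRST of a nullable right-hand side, so two nullable alternatives also conflict).

Productions for T:
  T → +: FIRST = { '+' }
  T → g D c: FIRST = { 'g' }
Productions for D:
  D → +: FIRST = { '+' }
  D → c y g: FIRST = { 'c' }
  D → g c D: FIRST = { 'g' }

All alternatives of each non-terminal have pairwise disjoint FIRST sets.

Answer: No FIRST/FIRST conflicts.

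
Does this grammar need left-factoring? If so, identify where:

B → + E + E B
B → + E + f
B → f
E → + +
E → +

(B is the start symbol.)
Left-factoring is needed when two productions for the same non-terminal
share a common prefix on the right-hand side.

Productions for B:
  B → + E + E B
  B → + E + f
  B → f
Productions for E:
  E → + +
  E → +

Found common prefix '+ E +' in productions for B
Found common prefix '+' in productions for E

Answer: Yes, B has productions with common prefix '+ E +'; E has productions with common prefix '+'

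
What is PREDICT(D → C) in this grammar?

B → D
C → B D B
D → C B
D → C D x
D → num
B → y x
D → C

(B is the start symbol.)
{ 'num', 'y' }

PREDICT(D → C) = (FIRST(RHS) \ {ε}) ∪ (FOLLOW(D) if ε ∈ FIRST(RHS), i.e. RHS ⇒* ε)
FIRST(C) = { 'num', 'y' }
FIRST(C) = { 'num', 'y' }
ε ∉ FIRST(C), so FOLLOW(D) is not added.
PREDICT(D → C) = { 'num', 'y' }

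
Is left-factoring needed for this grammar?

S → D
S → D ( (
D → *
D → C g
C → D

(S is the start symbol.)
Left-factoring is needed when two productions for the same non-terminal
share a common prefix on the right-hand side.

Productions for S:
  S → D
  S → D ( (
Productions for D:
  D → *
  D → C g

Found common prefix 'D' in productions for S

Answer: Yes, S has productions with common prefix 'D'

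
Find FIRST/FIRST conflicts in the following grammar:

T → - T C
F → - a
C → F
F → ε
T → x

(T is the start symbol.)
No FIRST/FIRST conflicts.

Productions for T:
  T → - T C: FIRST = { '-' }
  T → x: FIRST = { 'x' }
Productions for F:
  F → - a: FIRST = { '-' }
  F → ε: FIRST = { ε }
C has only one production, so no FIRST/FIRST conflict is possible there.

All alternatives of each non-terminal have pairwise disjoint FIRST sets.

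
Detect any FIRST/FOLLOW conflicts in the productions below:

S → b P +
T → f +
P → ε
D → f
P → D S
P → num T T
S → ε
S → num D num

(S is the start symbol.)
No FIRST/FOLLOW conflicts.

Nullable non-terminals: P, S.
FIRST sets used below: FIRST(D) = { 'f' }

P: nullable alternative(s) P → ε; FOLLOW(P) = { '+' }
  P → ε: FIRST \ {ε} = { } — this is the only nullable alternative, skip
  P → D S: FIRST \ {ε} = { 'f' } — disjoint from FOLLOW(P)
  P → num T T: FIRST \ {ε} = { 'num' } — disjoint from FOLLOW(P)

S: nullable alternative(s) S → ε; FOLLOW(S) = { $, '+' }
  S → b P +: FIRST \ {ε} = { 'b' } — disjoint from FOLLOW(S)
  S → ε: FIRST \ {ε} = { } — this is the only nullable alternative, skip
  S → num D num: FIRST \ {ε} = { 'num' } — disjoint from FOLLOW(S)

D, T have no nullable alternative, so no FIRST/FOLLOW check is needed there.

No FIRST/FOLLOW conflicts found.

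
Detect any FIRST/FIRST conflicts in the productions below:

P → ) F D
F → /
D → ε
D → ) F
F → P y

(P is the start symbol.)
A FIRST/FIRST conflict occurs when two productions N → α and N → β for the same non-terminal have FIRST(α) ∩ FIRST(β) ≠ ∅ (with ε ∈ FIRST of a nullable right-hand side, so two nullable alternatives also conflict).

FIRST sets of the non-terminals at (or reachable through a nullable prefix from) the front of some alternative:
  FIRST(P) = { ')' }

Productions for F:
  F → /: FIRST = { '/' }
  F → P y: FIRST = { ')' }
Productions for D:
  D → ε: FIRST = { ε }
  D → ) F: FIRST = { ')' }
P has only one production, so no FIRST/FIRST conflict is possible there.

All alternatives of each non-terminal have pairwise disjoint FIRST sets.

Answer: No FIRST/FIRST conflicts.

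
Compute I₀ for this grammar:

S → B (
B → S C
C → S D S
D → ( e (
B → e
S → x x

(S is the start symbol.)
{ [B → . S C], [B → . e], [S → . B (], [S → . x x], [S' → . S] }

First, augment the grammar with S' → S
I₀ = CLOSURE({ [S' → . S] }):
  [S' → . S] has the dot before S: add [S → . B (], [S → . x x]
  [S → . B (] has the dot before B: add [B → . S C], [B → . e]
No further items can be added.

I₀ = { [B → . S C], [B → . e], [S → . B (], [S → . x x], [S' → . S] }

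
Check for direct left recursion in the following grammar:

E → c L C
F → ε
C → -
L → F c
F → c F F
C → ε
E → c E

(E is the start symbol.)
Direct left recursion occurs when N → N α for some non-terminal N (the right-hand side begins with the left-hand side itself).

E → c L C: starts with c
F → ε: starts with ε
C → -: starts with '-'
L → F c: starts with F
F → c F F: starts with c
C → ε: starts with ε
E → c E: starts with c

No direct left recursion found.

Answer: No direct left recursion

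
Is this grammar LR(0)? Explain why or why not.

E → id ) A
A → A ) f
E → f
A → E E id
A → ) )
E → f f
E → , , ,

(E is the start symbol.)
No. Shift-reduce conflict between [E → f .] and [E → f . f]

A grammar is LR(0) if no state in the canonical LR(0) collection has:
  - both a shift item (dot before a terminal) and a complete item (shift-reduce conflict), or
  - two or more complete items (reduce-reduce conflict; the accept item [E' → E .] counts as a complete item here).

Augment with E' → E and build the canonical LR(0) collection (I0 = CLOSURE({[E' → . E]}), then GOTO on every symbol after a dot until no new states appear). It has 17 states:
  I0: { [E → . , , ,], [E → . f f], [E → . f], [E → . id ) A], [E' → . E] }  — shift
  I1: { [E → , . , ,] }  — shift
  I2: { [E' → E .] }  — accept
  I3: { [E → f . f], [E → f .] }  — shift, reduce
  I4: { [E → id . ) A] }  — shift
  I5: { [A → . ) )], [A → . A ) f], [A → . E E id], [E → . , , ,], [E → . f f], [E → . f], [E → . id ) A], [E → id ) . A] }  — shift
  I6: { [A → ) . )] }  — shift
  I7: { [A → A . ) f], [E → id ) A .] }  — shift, reduce
  I8: { [A → E . E id], [E → . , , ,], [E → . f f], [E → . f], [E → . id ) A] }  — shift
  I9: { [A → E E . id] }  — shift
  I10: { [A → E E id .] }  — reduce
  I11: { [A → A ) . f] }  — shift
  I12: { [A → A ) f .] }  — reduce
  I13: { [A → ) ) .] }  — reduce
  I14: { [E → f f .] }  — reduce
  I15: { [E → , , . ,] }  — shift
  I16: { [E → , , , .] }  — reduce

Conflict in state I3:
  Shift-reduce conflict between [E → f .] and [E → f . f]
So the grammar is NOT LR(0).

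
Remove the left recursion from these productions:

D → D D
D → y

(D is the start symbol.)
D is directly left-recursive. The standard transformation for
  A → A α₁ | ... | A α_m | β₁ | ... | β_n
is
  A  → β₁ A' | ... | β_n A'
  A' → α₁ A' | ... | α_m A' | ε

D → y becomes D → y D'
D → D D becomes D' → D D'
Add D' → ε

Resulting grammar:
D → y D'
D' → D D'
D' → ε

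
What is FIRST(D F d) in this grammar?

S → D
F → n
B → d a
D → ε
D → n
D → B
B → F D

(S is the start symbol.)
{ 'd', 'n' }

FIRST sets of the non-terminals involved (from the grammar, by fixed-point iteration):
  FIRST(D) = { 'd', 'n', ε }
  FIRST(F) = { 'n' }

To compute FIRST(D F d), process the symbols left to right:
Symbol D is a non-terminal. Add FIRST(D) \ {ε} = { 'd', 'n' }
D is nullable (ε ∈ FIRST(D)), continue to the next symbol.
Symbol F is a non-terminal. Add FIRST(F) \ {ε} = { 'n' }
F is not nullable (ε ∉ FIRST(F)), so stop here.
FIRST(D F d) = { 'd', 'n' }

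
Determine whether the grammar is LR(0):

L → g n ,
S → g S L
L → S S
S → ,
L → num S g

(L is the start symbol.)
Yes, the grammar is LR(0)

A grammar is LR(0) if no state in the canonical LR(0) collection has:
  - both a shift item (dot before a terminal) and a complete item (shift-reduce conflict), or
  - two or more complete items (reduce-reduce conflict; the accept item [L' → L .] counts as a complete item here).

Augment with L' → L and build the canonical LR(0) collection (I0 = CLOSURE({[L' → . L]}), then GOTO on every symbol after a dot until no new states appear). It has 14 states:
  I0: { [L → . S S], [L → . g n ,], [L → . num S g], [L' → . L], [S → . ,], [S → . g S L] }  — shift
  I1: { [S → , .] }  — reduce
  I2: { [L' → L .] }  — accept
  I3: { [L → S . S], [S → . ,], [S → . g S L] }  — shift
  I4: { [L → g . n ,], [S → . ,], [S → . g S L], [S → g . S L] }  — shift
  I5: { [L → num . S g], [S → . ,], [S → . g S L] }  — shift
  I6: { [L → num S . g] }  — shift
  I7: { [S → . ,], [S → . g S L], [S → g . S L] }  — shift
  I8: { [L → . S S], [L → . g n ,], [L → . num S g], [S → . ,], [S → . g S L], [S → g S . L] }  — shift
  I9: { [S → g S L .] }  — reduce
  I10: { [L → num S g .] }  — reduce
  I11: { [L → g n . ,] }  — shift
  I12: { [L → g n , .] }  — reduce
  I13: { [L → S S .] }  — reduce

Every state is either a pure shift/goto state or contains exactly one complete item and nothing to shift — no conflicts. The grammar is LR(0).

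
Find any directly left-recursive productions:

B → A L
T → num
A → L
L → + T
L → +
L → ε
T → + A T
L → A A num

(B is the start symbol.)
B → A L: starts with A
T → num: starts with num
A → L: starts with L
L → + T: starts with '+'
L → +: starts with '+'
L → ε: starts with ε
T → + A T: starts with '+'
L → A A num: starts with A

No direct left recursion found.

Answer: No direct left recursion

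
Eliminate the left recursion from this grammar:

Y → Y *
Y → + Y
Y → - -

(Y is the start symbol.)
Y → + Y Y'
Y → - - Y'
Y' → * Y'
Y' → ε

Y is directly left-recursive. The standard transformation for
  A → A α₁ | ... | A α_m | β₁ | ... | β_n
is
  A  → β₁ A' | ... | β_n A'
  A' → α₁ A' | ... | α_m A' | ε

Y → + Y becomes Y → + Y Y'
Y → - - becomes Y → - - Y'
Y → Y * becomes Y' → * Y'
Add Y' → ε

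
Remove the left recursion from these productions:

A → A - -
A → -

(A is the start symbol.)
A → - A'
A' → - - A'
A' → ε

A is directly left-recursive. The standard transformation for
  A → A α₁ | ... | A α_m | β₁ | ... | β_n
is
  A  → β₁ A' | ... | β_n A'
  A' → α₁ A' | ... | α_m A' | ε

A → - becomes A → - A'
A → A - - becomes A' → - - A'
Add A' → ε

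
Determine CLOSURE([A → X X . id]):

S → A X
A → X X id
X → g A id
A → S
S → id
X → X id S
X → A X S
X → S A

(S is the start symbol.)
To compute CLOSURE, for each item [A → α.Bβ] where B is a non-terminal, add [B → .γ] for all productions B → γ; repeat for the newly added items until nothing changes.

Start with: [A → X X . id]
The dot precedes the terminal id, so nothing is added.

CLOSURE = { [A → X X . id] }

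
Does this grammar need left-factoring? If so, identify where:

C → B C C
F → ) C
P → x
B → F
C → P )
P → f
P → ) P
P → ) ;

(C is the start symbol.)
Left-factoring is needed when two productions for the same non-terminal
share a common prefix on the right-hand side.

Productions for C:
  C → B C C
  C → P )
Productions for P:
  P → x
  P → f
  P → ) P
  P → ) ;

Found common prefix ')' in productions for P

Answer: Yes, P has productions with common prefix ')'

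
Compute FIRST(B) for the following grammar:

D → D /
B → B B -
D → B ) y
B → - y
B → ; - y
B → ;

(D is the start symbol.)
{ '-', ';' }

To compute FIRST(B), examine every production with B on the left-hand side, reading each right-hand side left to right until a non-nullable symbol is reached.

From B → B B -:
  - B is the symbol being defined: contributes nothing new
    B is not nullable, so stop
From B → - y:
  - '-' is a terminal: add '-' and stop
From B → ; - y:
  - ';' is a terminal: add ';' and stop
From B → ;:
  - ';' is a terminal: add ';' and stop

Collecting: FIRST(B) = { '-', ';' }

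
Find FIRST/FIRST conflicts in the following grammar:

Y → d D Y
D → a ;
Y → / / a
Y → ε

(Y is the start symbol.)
No FIRST/FIRST conflicts.

Productions for Y:
  Y → d D Y: FIRST = { 'd' }
  Y → / / a: FIRST = { '/' }
  Y → ε: FIRST = { ε }
D has only one production, so no FIRST/FIRST conflict is possible there.

All alternatives of each non-terminal have pairwise disjoint FIRST sets.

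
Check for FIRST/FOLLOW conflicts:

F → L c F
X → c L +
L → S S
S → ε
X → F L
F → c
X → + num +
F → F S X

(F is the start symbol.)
A FIRST/FOLLOW conflict occurs when a non-terminal N has a nullable alternative N → β (β ⇒* ε) and another alternative N → α with FIRST(α) ∩ FOLLOW(N) ≠ ∅: on such a lookahead the parser cannot decide between expanding α and letting N vanish via β.

Nullable non-terminals: L, S.
L has a nullable alternative but only one production, so nothing to check.
S has a nullable alternative but only one production, so nothing to check.

F, X have no nullable alternative, so no FIRST/FOLLOW check is needed there.

No FIRST/FOLLOW conflicts found.

Answer: No FIRST/FOLLOW conflicts.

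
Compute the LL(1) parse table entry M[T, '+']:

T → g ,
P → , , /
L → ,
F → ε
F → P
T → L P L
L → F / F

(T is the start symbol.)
Empty (error entry)

To find M[T, '+'], we find productions for T where '+' is in the predict set (PREDICT(N → α) = (FIRST(α) \ {ε}) ∪ (FOLLOW(N) if α ⇒* ε)).

Relevant sets:
  FIRST(L) = { ',', '/' }

T → g ,: PREDICT = { 'g' }
T → L P L: PREDICT = { ',', '/' }

M[T, '+'] is empty (no production applies)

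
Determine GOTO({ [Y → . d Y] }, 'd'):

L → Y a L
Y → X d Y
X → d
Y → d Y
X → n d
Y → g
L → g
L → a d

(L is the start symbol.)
GOTO(I, 'd') = CLOSURE({ [A → αX.β] : [A → α.Xβ] ∈ I, X = 'd' })

Items with dot before 'd', with the dot advanced:
  [Y → . d Y] → [Y → d . Y]
Closure of the advanced items:
  [Y → d . Y] has the dot before Y: add [Y → . X d Y], [Y → . d Y], [Y → . g]
  [Y → . X d Y] has the dot before X: add [X → . d], [X → . n d]

GOTO = { [X → . d], [X → . n d], [Y → . X d Y], [Y → . d Y], [Y → . g], [Y → d . Y] }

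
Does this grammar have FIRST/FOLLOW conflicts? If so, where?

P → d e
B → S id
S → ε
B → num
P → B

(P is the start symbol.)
No FIRST/FOLLOW conflicts.

Nullable non-terminals: S.
S has a nullable alternative but only one production, so nothing to check.

B, P have no nullable alternative, so no FIRST/FOLLOW check is needed there.

No FIRST/FOLLOW conflicts found.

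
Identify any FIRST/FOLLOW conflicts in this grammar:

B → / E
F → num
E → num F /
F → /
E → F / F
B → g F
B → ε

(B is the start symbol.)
Nullable non-terminals: B.

B: nullable alternative(s) B → ε; FOLLOW(B) = { $ }
  B → / E: FIRST \ {ε} = { '/' } — disjoint from FOLLOW(B)
  B → g F: FIRST \ {ε} = { 'g' } — disjoint from FOLLOW(B)
  B → ε: FIRST \ {ε} = { } — this is the only nullable alternative, skip

E, F have no nullable alternative, so no FIRST/FOLLOW check is needed there.

No FIRST/FOLLOW conflicts found.

Answer: No FIRST/FOLLOW conflicts.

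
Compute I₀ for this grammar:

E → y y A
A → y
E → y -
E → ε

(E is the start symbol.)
First, augment the grammar with E' → E
I₀ = CLOSURE({ [E' → . E] }):
  [E' → . E] has the dot before E: add [E → . y y A], [E → . y -], [E → .]
No further items can be added.

I₀ = { [E → . y -], [E → . y y A], [E → .], [E' → . E] }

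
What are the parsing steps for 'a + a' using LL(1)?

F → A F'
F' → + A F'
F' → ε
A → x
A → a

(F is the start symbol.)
LL(1) parsing maintains a stack (initially the start symbol over $) and the input. At each step: if the stack top is a terminal, match it against the current input token; if it is a non-terminal N, replace it with the RHS of M[N, lookahead] (the unique production whose predict set contains the lookahead).

Stack is shown with the top on the left.

Stack     Input    Action
-------------------------
F $       a + a $  output F → A F'
A F' $    a + a $  output A → a
a F' $    a + a $  match 'a'
F' $      + a $    output F' → + A F'
+ A F' $  + a $    match '+'
A F' $    a $      output A → a
a F' $    a $      match 'a'
F' $      $        output F' → ε
$         $        accept

The string is accepted.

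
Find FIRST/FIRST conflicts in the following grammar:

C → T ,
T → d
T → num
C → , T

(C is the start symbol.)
No FIRST/FIRST conflicts.

FIRST sets of the non-terminals at (or reachable through a nullable prefix from) the front of some alternative:
  FIRST(T) = { 'd', 'num' }

Productions for C:
  C → T ,: FIRST = { 'd', 'num' }
  C → , T: FIRST = { ',' }
Productions for T:
  T → d: FIRST = { 'd' }
  T → num: FIRST = { 'num' }

All alternatives of each non-terminal have pairwise disjoint FIRST sets.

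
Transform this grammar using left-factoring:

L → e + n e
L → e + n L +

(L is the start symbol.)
L → e + n L'
L' → e
L' → L +

Left-factoring transforms A → αβ₁ | αβ₂ into A → αA' and A' → β₁ | β₂
(α is the longest common prefix among the alternatives). Repeat until
no nonterminal has two alternatives with a common prefix.

Round 1: L has alternatives sharing prefix 'e + n'. Introduce L': L → e + n L'
  Add: L' → e
  Add: L' → L +

No remaining common prefixes — done.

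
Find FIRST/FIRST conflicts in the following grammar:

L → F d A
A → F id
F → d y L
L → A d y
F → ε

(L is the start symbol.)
A FIRST/FIRST conflict occurs when two productions N → α and N → β for the same non-terminal have FIRST(α) ∩ FIRST(β) ≠ ∅ (with ε ∈ FIRST of a nullable right-hand side, so two nullable alternatives also conflict).

FIRST sets of the non-terminals at (or reachable through a nullable prefix from) the front of some alternative:
  FIRST(F) = { 'd', ε }
  FIRST(A) = { 'd', 'id' }

Productions for L:
  L → F d A: FIRST = { 'd' }
  L → A d y: FIRST = { 'd', 'id' }
Productions for F:
  F → d y L: FIRST = { 'd' }
  F → ε: FIRST = { ε }
A has only one production, so no FIRST/FIRST conflict is possible there.

Conflict for L: L → F d A and L → A d y
  Overlap: { 'd' }

Answer: Yes. L → F d A / L → A d y on { 'd' }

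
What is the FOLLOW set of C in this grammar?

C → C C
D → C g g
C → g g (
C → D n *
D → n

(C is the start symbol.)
C is the start symbol, so $ ∈ FOLLOW(C).
In C → C C: C is followed by C, add FIRST(C) \ {ε} = { 'g', 'n' }
In C → C C: C is at the end; this adds FOLLOW(C) to itself — nothing new
In D → C g g: C is followed by g g, add FIRST(g g) \ {ε} = { 'g' }

Taking the union: FOLLOW(C) = { $, 'g', 'n' }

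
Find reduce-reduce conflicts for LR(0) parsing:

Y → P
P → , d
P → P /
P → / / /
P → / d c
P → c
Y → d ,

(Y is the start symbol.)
No reduce-reduce conflicts

Augment with Y' → Y and build the canonical LR(0) collection (I0 = CLOSURE({[Y' → . Y]}), then GOTO on every symbol after a dot until no new states appear). It has 14 states:
  I0: { [P → . , d], [P → . / / /], [P → . / d c], [P → . P /], [P → . c], [Y → . P], [Y → . d ,], [Y' → . Y] }  — shift
  I1: { [P → , . d] }  — shift
  I2: { [P → / . / /], [P → / . d c] }  — shift
  I3: { [P → P . /], [Y → P .] }  — shift, reduce
  I4: { [Y' → Y .] }  — accept
  I5: { [P → c .] }  — reduce
  I6: { [Y → d . ,] }  — shift
  I7: { [Y → d , .] }  — reduce
  I8: { [P → P / .] }  — reduce
  I9: { [P → / / . /] }  — shift
  I10: { [P → / d . c] }  — shift
  I11: { [P → / d c .] }  — reduce
  I12: { [P → / / / .] }  — reduce
  I13: { [P → , d .] }  — reduce

No state contains more than one complete item.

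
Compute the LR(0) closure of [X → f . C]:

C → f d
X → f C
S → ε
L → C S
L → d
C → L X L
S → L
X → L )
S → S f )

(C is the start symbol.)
{ [C → . L X L], [C → . f d], [L → . C S], [L → . d], [X → f . C] }

Start with: [X → f . C]
  [X → f . C] has the dot before C: add [C → . f d], [C → . L X L]
  [C → . L X L] has the dot before L: add [L → . C S], [L → . d]
No further items can be added.

CLOSURE = { [C → . L X L], [C → . f d], [L → . C S], [L → . d], [X → f . C] }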